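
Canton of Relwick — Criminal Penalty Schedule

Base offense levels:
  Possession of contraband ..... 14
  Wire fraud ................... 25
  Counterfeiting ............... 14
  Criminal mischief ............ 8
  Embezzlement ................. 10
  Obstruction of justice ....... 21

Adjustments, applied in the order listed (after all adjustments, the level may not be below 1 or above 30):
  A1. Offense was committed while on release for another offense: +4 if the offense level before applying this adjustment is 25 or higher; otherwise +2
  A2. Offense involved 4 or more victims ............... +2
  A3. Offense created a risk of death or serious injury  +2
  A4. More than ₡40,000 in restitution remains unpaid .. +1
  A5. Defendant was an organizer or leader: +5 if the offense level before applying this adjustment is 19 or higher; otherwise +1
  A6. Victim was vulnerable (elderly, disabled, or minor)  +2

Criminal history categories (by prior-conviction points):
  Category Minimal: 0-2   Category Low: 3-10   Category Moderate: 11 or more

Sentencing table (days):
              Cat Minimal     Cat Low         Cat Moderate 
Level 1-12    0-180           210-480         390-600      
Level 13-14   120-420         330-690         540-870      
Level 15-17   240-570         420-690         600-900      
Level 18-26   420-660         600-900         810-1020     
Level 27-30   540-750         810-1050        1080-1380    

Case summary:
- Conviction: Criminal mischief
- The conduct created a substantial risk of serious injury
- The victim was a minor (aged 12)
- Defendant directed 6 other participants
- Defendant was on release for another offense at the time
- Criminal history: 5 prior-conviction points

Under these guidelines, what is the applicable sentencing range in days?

420-690 days

Base offense level for criminal mischief: 8.
A1 applies (level before this adjustment is 8 < 25, so +2): 8 + 2 = 10.
A2 does not apply.
A3 applies: 10 + 2 = 12.
A4 does not apply.
A5 applies (level before this adjustment is 12 < 19, so +1): 12 + 1 = 13.
A6 applies: 13 + 2 = 15.
Final offense level: 15.
Criminal history: 5 prior points → Category Low (3-10).
Level 15 falls in the 15-17 band.
Grid: Level 15-17 × Category Low = 420-690 days.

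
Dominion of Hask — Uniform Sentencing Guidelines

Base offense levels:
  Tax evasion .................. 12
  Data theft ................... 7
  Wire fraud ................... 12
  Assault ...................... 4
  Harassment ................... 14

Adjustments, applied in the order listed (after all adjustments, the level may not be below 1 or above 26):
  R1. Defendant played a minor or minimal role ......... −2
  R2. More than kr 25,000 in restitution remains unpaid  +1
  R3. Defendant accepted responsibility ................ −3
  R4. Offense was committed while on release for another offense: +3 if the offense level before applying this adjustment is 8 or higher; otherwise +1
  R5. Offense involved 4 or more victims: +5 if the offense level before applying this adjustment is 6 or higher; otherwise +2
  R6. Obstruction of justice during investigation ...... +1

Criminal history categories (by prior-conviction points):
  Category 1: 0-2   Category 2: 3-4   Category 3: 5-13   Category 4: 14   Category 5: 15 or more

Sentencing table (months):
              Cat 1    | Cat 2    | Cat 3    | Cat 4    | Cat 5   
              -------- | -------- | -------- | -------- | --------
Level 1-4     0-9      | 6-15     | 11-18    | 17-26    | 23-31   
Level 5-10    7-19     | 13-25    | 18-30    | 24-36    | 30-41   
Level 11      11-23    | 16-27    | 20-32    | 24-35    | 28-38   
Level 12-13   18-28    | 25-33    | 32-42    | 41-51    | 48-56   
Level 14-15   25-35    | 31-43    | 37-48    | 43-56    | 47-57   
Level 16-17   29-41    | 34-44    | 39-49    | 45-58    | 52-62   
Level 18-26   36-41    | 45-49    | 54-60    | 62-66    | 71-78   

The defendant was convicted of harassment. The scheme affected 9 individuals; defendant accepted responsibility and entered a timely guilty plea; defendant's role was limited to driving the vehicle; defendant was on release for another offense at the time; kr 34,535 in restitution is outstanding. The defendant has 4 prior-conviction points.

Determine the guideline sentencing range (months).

45-49 months

Base offense level for harassment: 14.
R1 applies: 14 − 2 = 12.
R2 applies: 12 + 1 = 13.
R3 applies: 13 − 3 = 10.
R4 applies (level before this adjustment is 10 ≥ 8, so +3): 10 + 3 = 13.
R5 applies (level before this adjustment is 13 ≥ 6, so +5): 13 + 5 = 18.
Final offense level: 18.
Criminal history: 4 prior points → Category 2 (3-4).
Level 18 falls in the 18-26 band.
Grid: Level 18-26 × Category 2 = 45-49 months.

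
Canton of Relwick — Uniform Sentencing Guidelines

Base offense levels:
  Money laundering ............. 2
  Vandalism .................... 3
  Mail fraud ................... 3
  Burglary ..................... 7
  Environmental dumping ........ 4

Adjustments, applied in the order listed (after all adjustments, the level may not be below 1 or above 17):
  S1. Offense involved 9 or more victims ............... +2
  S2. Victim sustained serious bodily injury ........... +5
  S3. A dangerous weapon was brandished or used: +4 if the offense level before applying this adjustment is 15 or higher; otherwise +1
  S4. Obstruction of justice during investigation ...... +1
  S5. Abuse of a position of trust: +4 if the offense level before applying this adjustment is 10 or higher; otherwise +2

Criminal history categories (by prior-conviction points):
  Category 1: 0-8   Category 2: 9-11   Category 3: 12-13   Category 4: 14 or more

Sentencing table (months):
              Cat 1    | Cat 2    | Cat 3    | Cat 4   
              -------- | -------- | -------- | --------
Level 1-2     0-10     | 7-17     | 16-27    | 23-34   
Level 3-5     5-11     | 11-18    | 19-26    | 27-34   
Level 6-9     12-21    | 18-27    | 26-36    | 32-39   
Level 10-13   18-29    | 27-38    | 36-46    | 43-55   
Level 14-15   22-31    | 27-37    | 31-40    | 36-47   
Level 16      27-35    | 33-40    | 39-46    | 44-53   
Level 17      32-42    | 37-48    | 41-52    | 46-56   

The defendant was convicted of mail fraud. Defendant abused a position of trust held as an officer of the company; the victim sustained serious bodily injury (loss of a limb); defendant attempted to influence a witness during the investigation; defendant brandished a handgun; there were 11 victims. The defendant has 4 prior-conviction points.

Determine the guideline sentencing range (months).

Base offense level for mail fraud: 3.
S1 applies: 3 + 2 = 5.
S2 applies: 5 + 5 = 10.
S3 applies (level before this adjustment is 10 < 15, so +1): 10 + 1 = 11.
S4 applies: 11 + 1 = 12.
S5 applies (level before this adjustment is 12 ≥ 10, so +4): 12 + 4 = 16.
Final offense level: 16.
Criminal history: 4 prior points → Category 1 (0-8).
Level 16 falls in the 16 band.
Grid: Level 16 × Category 1 = 27-35 months.

27-35 months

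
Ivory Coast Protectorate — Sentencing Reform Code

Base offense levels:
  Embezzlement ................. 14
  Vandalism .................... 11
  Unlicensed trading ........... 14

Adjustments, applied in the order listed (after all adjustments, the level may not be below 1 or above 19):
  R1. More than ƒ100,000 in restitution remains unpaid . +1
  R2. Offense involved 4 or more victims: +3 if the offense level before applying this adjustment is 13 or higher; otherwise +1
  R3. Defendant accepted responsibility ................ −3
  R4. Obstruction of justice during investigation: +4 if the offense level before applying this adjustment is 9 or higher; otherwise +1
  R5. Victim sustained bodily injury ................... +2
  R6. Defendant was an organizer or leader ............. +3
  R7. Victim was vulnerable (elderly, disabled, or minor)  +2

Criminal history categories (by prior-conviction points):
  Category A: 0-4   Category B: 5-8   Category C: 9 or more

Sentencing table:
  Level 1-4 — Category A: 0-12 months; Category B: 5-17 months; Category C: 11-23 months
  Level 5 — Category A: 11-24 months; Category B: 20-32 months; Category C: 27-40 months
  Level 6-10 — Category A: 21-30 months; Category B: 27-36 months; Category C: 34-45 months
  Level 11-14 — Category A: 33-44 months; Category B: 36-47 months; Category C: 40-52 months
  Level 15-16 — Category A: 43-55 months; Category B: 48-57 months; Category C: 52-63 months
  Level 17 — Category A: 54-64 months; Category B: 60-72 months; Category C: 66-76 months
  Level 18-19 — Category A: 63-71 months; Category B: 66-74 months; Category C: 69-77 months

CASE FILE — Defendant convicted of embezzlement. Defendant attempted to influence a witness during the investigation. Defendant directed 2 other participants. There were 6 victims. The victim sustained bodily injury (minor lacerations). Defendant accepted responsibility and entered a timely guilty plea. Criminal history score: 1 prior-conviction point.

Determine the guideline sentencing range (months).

Base offense level for embezzlement: 14.
R1 does not apply.
R2 applies (level before this adjustment is 14 ≥ 13, so +3): 14 + 3 = 17.
R3 applies: 17 − 3 = 14.
R4 applies (level before this adjustment is 14 ≥ 9, so +4): 14 + 4 = 18.
R5 applies: 18 + 2 = 20.
R6 applies: 20 + 3 = 23.
R7 does not apply.
Level 23 exceeds the maximum of 19; capped at 19.
Final offense level: 19.
Criminal history: 1 prior point → Category A (0-4).
Level 19 falls in the 18-19 band.
Grid: Level 18-19 × Category A = 63-71 months.

63-71 months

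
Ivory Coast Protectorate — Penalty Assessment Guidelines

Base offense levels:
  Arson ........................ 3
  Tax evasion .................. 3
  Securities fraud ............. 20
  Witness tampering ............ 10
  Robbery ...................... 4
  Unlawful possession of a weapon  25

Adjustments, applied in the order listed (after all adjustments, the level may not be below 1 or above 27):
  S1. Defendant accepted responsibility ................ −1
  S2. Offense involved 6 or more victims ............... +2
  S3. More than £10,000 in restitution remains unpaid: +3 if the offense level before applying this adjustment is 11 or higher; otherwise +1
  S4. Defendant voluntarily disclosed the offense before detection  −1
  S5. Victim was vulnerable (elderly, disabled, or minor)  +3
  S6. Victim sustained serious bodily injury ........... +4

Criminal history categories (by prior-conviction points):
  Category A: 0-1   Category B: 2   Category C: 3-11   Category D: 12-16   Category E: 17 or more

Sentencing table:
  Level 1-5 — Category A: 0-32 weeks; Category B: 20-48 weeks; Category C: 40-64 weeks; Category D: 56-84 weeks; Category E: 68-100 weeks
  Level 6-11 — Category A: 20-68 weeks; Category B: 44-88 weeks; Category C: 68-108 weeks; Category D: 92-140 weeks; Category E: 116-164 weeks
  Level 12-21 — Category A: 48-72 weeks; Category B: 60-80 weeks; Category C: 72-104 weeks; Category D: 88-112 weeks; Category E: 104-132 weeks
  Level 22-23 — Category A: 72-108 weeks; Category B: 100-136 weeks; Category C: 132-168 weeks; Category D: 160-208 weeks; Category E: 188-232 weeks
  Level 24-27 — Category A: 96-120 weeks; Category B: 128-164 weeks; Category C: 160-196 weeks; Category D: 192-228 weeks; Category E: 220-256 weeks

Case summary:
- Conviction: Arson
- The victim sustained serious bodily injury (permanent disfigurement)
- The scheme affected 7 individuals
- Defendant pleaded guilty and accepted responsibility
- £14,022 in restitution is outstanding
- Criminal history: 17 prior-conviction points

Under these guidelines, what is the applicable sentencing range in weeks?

116-164 weeks

Base offense level for arson: 3.
S1 applies: 3 − 1 = 2.
S2 applies: 2 + 2 = 4.
S3 applies (level before this adjustment is 4 < 11, so +1): 4 + 1 = 5.
S4 does not apply.
S6 applies: 5 + 4 = 9.
Final offense level: 9.
Criminal history: 17 prior points → Category E (17+).
Level 9 falls in the 6-11 band.
Grid: Level 6-11 × Category E = 116-164 weeks.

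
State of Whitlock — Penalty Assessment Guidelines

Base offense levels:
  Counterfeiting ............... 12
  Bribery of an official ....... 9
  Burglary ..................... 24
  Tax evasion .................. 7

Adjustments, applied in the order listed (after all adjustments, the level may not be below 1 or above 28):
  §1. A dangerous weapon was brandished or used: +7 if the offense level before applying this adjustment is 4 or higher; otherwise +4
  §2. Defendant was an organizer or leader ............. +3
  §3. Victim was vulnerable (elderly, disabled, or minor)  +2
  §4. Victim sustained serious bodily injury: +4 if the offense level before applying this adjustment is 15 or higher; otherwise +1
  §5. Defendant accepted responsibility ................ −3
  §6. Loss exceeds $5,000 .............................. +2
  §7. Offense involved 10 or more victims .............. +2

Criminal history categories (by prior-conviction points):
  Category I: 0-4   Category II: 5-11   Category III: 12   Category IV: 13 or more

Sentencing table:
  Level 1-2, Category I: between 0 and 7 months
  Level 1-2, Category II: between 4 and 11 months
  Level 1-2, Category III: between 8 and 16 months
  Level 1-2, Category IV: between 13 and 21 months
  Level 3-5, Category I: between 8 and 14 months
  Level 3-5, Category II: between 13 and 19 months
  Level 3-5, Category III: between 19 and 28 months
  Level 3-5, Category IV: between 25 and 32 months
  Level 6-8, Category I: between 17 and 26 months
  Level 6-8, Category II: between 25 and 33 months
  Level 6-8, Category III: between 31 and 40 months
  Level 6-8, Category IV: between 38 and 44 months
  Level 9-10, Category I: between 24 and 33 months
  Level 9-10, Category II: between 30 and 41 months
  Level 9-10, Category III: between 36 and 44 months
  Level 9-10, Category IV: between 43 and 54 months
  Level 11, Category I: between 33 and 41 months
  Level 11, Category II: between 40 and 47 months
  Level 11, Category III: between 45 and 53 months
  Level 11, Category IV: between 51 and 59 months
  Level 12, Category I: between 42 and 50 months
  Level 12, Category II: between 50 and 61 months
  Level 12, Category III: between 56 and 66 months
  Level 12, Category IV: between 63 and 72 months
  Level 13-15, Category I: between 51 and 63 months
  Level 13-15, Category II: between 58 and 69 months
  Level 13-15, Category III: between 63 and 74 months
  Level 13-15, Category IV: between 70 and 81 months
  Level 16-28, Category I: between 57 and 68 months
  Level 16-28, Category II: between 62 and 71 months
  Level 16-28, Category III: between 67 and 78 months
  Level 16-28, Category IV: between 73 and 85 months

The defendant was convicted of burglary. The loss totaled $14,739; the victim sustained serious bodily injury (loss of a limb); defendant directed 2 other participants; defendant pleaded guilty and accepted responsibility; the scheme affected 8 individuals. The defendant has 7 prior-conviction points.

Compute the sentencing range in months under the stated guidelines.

Base offense level for burglary: 24.
§1 does not apply.
§2 applies: 24 + 3 = 27.
§4 applies (level before this adjustment is 27 ≥ 15, so +4): 27 + 4 = 31.
§5 applies: 31 − 3 = 28.
§6 applies: 28 + 2 = 30.
§7 does not apply.
Level 30 exceeds the maximum of 28; capped at 28.
Final offense level: 28.
Criminal history: 7 prior points → Category II (5-11).
Level 28 falls in the 16-28 band.
Grid: Level 16-28 × Category II = 62-71 months.

62-71 months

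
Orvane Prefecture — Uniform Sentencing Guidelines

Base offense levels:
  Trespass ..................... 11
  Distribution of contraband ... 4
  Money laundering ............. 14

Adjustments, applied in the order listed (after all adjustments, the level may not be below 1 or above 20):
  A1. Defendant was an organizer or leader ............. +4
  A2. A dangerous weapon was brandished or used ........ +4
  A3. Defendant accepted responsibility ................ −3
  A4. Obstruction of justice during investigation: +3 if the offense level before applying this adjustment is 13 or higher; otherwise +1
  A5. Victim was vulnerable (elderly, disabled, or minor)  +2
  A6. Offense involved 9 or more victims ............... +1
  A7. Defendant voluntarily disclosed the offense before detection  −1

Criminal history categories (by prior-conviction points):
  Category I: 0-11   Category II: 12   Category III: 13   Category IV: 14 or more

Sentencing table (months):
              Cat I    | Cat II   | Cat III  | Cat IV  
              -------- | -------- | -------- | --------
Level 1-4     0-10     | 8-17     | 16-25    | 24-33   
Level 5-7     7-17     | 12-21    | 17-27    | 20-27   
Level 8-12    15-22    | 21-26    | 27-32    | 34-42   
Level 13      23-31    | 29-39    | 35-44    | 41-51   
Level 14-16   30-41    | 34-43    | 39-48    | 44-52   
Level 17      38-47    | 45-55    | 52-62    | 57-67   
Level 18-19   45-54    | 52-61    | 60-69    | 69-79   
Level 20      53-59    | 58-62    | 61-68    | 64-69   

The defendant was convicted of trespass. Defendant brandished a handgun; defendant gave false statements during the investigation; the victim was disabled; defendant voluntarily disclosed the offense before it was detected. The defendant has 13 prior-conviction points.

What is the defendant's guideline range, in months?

Base offense level for trespass: 11.
A2 applies: 11 + 4 = 15.
A4 applies (level before this adjustment is 15 ≥ 13, so +3): 15 + 3 = 18.
A5 applies: 18 + 2 = 20.
A6 does not apply.
A7 applies: 20 − 1 = 19.
Final offense level: 19.
Criminal history: 13 prior points → Category III (13).
Level 19 falls in the 18-19 band.
Grid: Level 18-19 × Category III = 60-69 months.

60-69 months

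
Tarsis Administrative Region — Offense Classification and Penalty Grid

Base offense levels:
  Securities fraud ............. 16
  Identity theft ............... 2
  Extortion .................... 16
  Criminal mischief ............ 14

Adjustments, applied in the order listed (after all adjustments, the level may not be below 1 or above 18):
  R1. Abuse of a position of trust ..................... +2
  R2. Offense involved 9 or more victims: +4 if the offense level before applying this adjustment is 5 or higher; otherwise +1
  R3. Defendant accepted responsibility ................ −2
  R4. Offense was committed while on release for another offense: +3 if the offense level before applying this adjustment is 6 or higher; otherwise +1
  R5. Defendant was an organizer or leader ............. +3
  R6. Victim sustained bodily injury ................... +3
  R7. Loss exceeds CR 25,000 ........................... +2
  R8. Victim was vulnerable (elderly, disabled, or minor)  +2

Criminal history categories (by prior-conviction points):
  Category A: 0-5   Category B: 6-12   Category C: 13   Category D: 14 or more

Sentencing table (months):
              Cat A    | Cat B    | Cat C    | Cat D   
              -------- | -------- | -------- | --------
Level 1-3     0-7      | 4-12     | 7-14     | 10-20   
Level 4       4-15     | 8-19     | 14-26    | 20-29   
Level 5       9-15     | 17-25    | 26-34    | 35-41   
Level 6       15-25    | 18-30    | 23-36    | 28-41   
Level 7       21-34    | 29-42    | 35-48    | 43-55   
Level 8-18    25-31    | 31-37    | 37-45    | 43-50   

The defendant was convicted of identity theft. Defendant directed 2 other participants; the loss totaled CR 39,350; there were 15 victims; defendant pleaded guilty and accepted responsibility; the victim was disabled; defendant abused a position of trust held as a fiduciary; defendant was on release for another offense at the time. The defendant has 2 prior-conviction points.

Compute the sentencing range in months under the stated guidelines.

Base offense level for identity theft: 2.
R1 applies: 2 + 2 = 4.
R2 applies (level before this adjustment is 4 < 5, so +1): 4 + 1 = 5.
R3 applies: 5 − 2 = 3.
R4 applies (level before this adjustment is 3 < 6, so +1): 3 + 1 = 4.
R5 applies: 4 + 3 = 7.
R6 does not apply.
R7 applies: 7 + 2 = 9.
R8 applies: 9 + 2 = 11.
Final offense level: 11.
Criminal history: 2 prior points → Category A (0-5).
Level 11 falls in the 8-18 band.
Grid: Level 8-18 × Category A = 25-31 months.

25-31 months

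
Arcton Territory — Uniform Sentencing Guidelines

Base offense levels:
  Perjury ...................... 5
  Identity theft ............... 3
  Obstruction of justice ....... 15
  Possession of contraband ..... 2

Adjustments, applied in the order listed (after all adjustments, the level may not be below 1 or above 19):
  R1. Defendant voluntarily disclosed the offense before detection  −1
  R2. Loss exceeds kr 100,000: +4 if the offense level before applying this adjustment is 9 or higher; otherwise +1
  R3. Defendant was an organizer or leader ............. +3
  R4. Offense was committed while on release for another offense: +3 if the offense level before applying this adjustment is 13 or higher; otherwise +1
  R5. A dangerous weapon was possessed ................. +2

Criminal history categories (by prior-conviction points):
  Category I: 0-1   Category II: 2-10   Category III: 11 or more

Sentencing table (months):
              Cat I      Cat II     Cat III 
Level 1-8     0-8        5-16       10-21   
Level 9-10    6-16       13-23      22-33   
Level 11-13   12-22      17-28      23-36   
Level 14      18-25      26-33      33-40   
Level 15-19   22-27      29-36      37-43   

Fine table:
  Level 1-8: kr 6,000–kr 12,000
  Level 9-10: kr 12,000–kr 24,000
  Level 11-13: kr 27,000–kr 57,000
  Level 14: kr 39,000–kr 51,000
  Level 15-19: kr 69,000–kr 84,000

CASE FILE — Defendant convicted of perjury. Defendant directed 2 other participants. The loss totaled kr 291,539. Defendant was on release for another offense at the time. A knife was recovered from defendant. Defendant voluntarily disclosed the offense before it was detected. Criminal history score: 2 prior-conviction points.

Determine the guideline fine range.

kr 27,000–kr 57,000

Base offense level for perjury: 5.
R1 applies: 5 − 1 = 4.
R2 applies (level before this adjustment is 4 < 9, so +1): 4 + 1 = 5.
R3 applies: 5 + 3 = 8.
R4 applies (level before this adjustment is 8 < 13, so +1): 8 + 1 = 9.
R5 applies: 9 + 2 = 11.
Final offense level: 11.
Level 11 falls in the 11-13 band.
Fine table: Level 11-13 → kr 27,000–kr 57,000.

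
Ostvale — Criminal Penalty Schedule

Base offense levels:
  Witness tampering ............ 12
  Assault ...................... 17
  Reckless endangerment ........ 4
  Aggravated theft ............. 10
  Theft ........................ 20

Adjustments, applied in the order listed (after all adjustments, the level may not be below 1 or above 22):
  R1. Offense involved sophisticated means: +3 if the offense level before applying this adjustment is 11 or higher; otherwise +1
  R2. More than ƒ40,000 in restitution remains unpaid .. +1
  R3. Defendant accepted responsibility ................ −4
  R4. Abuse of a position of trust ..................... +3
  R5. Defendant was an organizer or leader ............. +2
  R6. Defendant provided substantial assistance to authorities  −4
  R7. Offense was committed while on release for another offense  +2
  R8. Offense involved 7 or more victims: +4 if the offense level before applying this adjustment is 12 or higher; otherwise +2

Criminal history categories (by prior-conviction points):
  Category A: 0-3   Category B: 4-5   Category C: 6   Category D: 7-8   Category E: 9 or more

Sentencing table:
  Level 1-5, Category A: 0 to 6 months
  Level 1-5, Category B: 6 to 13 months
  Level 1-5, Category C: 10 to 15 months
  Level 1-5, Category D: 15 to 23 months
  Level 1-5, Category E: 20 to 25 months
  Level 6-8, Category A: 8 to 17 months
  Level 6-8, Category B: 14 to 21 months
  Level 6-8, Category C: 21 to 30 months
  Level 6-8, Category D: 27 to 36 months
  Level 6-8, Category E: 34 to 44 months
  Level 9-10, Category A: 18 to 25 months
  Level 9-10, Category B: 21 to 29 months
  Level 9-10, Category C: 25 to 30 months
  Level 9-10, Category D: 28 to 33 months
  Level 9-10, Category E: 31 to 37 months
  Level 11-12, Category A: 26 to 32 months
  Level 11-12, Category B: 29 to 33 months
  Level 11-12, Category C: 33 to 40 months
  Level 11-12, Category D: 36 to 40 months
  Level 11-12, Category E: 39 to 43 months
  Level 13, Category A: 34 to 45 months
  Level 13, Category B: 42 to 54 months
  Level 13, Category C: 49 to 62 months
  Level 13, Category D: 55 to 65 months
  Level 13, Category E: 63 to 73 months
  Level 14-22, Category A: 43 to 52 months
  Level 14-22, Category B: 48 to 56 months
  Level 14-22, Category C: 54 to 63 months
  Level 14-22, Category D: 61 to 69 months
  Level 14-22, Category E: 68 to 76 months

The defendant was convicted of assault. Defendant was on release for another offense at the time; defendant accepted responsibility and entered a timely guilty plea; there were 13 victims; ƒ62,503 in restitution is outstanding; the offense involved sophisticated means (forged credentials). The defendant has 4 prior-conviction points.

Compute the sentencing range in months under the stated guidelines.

Base offense level for assault: 17.
R1 applies (level before this adjustment is 17 ≥ 11, so +3): 17 + 3 = 20.
R2 applies: 20 + 1 = 21.
R3 applies: 21 − 4 = 17.
R4 does not apply.
R5 does not apply.
R7 applies: 17 + 2 = 19.
R8 applies (level before this adjustment is 19 ≥ 12, so +4): 19 + 4 = 23.
Level 23 exceeds the maximum of 22; capped at 22.
Final offense level: 22.
Criminal history: 4 prior points → Category B (4-5).
Level 22 falls in the 14-22 band.
Grid: Level 14-22 × Category B = 48-56 months.

48-56 months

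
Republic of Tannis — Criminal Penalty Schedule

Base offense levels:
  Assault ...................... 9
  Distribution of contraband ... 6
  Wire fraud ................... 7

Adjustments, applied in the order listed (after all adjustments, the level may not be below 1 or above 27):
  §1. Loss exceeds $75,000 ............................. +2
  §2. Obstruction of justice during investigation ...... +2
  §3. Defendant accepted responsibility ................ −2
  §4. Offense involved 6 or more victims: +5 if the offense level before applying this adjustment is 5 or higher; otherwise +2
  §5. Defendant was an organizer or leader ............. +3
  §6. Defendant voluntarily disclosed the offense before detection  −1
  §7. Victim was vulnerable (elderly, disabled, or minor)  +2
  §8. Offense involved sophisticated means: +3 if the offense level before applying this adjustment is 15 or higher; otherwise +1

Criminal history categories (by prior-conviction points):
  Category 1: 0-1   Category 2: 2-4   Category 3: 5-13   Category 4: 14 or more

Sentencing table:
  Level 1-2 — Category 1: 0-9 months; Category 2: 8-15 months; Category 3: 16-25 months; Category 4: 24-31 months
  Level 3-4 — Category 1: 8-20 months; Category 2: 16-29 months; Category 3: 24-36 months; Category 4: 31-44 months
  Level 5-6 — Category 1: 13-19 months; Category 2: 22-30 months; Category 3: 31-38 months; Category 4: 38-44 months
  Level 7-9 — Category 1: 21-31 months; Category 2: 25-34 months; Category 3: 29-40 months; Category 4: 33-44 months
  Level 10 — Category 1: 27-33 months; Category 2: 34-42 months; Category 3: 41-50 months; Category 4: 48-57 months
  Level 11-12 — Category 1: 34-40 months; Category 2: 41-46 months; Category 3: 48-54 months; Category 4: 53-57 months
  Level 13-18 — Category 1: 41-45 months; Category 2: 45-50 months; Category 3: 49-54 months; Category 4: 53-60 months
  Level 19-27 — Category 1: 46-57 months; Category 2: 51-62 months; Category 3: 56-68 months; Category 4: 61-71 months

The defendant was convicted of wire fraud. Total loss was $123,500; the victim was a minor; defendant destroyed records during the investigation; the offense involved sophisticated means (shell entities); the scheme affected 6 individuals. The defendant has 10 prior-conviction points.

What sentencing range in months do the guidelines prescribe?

56-68 months

Base offense level for wire fraud: 7.
§1 applies: 7 + 2 = 9.
§2 applies: 9 + 2 = 11.
§3 does not apply.
§4 applies (level before this adjustment is 11 ≥ 5, so +5): 11 + 5 = 16.
§5 does not apply.
§6 does not apply.
§7 applies: 16 + 2 = 18.
§8 applies (level before this adjustment is 18 ≥ 15, so +3): 18 + 3 = 21.
Final offense level: 21.
Criminal history: 10 prior points → Category 3 (5-13).
Level 21 falls in the 19-27 band.
Grid: Level 19-27 × Category 3 = 56-68 months.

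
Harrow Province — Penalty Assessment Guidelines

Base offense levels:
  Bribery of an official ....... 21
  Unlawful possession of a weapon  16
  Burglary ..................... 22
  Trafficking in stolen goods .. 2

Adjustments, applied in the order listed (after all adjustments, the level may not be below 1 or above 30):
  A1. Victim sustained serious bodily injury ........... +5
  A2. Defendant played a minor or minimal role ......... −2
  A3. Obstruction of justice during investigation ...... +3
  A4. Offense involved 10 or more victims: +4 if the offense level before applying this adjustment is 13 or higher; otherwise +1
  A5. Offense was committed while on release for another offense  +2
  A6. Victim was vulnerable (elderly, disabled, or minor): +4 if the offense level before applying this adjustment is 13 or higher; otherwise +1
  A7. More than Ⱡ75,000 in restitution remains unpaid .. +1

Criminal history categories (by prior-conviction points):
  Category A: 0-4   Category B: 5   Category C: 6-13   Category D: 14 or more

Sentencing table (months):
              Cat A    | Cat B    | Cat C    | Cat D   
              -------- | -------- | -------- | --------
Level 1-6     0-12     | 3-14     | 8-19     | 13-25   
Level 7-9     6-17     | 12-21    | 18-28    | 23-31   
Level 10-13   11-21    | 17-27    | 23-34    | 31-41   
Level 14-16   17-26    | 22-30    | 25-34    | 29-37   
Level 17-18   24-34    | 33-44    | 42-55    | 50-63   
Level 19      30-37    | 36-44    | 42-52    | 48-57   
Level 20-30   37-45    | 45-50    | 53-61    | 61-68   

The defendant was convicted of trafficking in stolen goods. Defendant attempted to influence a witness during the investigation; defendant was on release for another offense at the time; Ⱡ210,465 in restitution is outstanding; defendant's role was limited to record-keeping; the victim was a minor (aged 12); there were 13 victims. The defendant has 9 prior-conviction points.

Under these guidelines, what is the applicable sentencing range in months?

Base offense level for trafficking in stolen goods: 2.
A1 does not apply.
A2 applies: 2 − 2 = 0.
A3 applies: 0 + 3 = 3.
A4 applies (level before this adjustment is 3 < 13, so +1): 3 + 1 = 4.
A5 applies: 4 + 2 = 6.
A6 applies (level before this adjustment is 6 < 13, so +1): 6 + 1 = 7.
A7 applies: 7 + 1 = 8.
Final offense level: 8.
Criminal history: 9 prior points → Category C (6-13).
Level 8 falls in the 7-9 band.
Grid: Level 7-9 × Category C = 18-28 months.

18-28 months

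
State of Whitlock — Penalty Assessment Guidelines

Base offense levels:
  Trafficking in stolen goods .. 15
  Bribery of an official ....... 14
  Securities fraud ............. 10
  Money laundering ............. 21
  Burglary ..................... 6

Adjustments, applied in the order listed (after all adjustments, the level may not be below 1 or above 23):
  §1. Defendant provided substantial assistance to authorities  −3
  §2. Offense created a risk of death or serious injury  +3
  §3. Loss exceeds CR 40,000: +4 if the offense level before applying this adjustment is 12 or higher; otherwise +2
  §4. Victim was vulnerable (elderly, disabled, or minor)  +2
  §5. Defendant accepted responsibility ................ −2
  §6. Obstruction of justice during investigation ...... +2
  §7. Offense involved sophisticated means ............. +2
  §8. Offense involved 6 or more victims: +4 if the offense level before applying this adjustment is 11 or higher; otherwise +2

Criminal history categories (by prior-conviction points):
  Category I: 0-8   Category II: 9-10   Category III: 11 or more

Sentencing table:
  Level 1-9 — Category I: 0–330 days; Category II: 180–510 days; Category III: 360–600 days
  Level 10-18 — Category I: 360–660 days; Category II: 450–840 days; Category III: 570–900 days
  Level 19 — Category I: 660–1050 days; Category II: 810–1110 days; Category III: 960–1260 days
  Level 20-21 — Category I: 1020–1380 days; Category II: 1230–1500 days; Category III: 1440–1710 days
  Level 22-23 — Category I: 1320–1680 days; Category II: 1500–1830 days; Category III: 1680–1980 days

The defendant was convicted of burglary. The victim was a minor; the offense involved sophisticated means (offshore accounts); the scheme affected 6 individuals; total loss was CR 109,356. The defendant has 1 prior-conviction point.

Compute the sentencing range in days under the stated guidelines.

Base offense level for burglary: 6.
§1 does not apply.
§3 applies (level before this adjustment is 6 < 12, so +2): 6 + 2 = 8.
§4 applies: 8 + 2 = 10.
§6 does not apply.
§7 applies: 10 + 2 = 12.
§8 applies (level before this adjustment is 12 ≥ 11, so +4): 12 + 4 = 16.
Final offense level: 16.
Criminal history: 1 prior point → Category I (0-8).
Level 16 falls in the 10-18 band.
Grid: Level 10-18 × Category I = 360-660 days.

360-660 days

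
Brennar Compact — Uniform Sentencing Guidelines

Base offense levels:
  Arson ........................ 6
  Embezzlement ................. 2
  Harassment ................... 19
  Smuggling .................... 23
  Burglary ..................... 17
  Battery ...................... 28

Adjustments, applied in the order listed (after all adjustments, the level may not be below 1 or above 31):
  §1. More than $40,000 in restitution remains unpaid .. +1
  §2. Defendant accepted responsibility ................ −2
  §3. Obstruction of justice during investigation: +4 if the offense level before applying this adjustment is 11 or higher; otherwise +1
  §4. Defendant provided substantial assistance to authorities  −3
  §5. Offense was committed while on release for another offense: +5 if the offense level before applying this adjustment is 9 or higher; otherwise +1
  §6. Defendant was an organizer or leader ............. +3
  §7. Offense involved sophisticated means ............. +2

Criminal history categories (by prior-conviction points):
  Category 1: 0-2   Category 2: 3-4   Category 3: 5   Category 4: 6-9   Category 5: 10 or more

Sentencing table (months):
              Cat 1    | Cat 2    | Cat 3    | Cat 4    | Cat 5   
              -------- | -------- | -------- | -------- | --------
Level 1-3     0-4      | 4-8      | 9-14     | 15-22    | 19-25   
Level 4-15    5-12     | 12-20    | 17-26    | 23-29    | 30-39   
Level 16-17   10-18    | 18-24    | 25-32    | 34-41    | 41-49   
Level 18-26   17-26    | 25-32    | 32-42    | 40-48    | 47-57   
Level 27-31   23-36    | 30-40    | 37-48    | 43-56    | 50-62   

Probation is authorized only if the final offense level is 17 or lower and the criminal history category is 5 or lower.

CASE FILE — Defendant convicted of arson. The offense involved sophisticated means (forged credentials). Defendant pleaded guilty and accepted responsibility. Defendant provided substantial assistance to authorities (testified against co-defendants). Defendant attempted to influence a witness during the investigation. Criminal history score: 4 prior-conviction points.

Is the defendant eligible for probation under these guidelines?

Base offense level for arson: 6.
§2 applies: 6 − 2 = 4.
§3 applies (level before this adjustment is 4 < 11, so +1): 4 + 1 = 5.
§4 applies: 5 − 3 = 2.
§5 does not apply.
§6 does not apply.
§7 applies: 2 + 2 = 4.
Final offense level: 4.
Criminal history: 4 prior points → Category 2 (3-4).
Level 4 falls in the 4-15 band.
Grid: Level 4-15 × Category 2 = 12-20 months.
Probation check: level 4 ≤ 17 and category 2 ≤ 5 → eligible.

Yes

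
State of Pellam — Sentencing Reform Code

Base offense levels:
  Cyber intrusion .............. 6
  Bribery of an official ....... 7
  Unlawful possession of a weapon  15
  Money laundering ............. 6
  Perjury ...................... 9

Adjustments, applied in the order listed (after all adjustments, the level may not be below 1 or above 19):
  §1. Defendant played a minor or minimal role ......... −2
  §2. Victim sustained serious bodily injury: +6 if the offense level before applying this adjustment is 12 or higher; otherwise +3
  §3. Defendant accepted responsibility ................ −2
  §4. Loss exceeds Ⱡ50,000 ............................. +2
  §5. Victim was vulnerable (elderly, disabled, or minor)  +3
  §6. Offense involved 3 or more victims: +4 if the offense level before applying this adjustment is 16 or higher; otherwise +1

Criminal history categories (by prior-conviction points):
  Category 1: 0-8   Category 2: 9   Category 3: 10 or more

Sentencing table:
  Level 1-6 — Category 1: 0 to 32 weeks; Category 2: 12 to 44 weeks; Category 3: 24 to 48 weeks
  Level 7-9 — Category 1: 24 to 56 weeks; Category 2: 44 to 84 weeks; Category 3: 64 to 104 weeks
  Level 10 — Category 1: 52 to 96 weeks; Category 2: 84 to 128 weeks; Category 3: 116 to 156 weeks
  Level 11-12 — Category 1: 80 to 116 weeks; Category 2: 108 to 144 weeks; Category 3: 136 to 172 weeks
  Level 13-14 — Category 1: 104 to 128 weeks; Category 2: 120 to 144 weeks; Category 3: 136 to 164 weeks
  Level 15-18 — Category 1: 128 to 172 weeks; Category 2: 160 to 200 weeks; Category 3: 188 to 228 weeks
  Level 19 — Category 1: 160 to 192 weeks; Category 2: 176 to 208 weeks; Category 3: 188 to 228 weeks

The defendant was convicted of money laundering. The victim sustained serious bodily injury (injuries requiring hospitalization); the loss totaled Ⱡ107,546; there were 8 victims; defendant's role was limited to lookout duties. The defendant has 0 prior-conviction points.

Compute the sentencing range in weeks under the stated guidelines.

52-96 weeks

Base offense level for money laundering: 6.
§1 applies: 6 − 2 = 4.
§2 applies (level before this adjustment is 4 < 12, so +3): 4 + 3 = 7.
§3 does not apply.
§4 applies: 7 + 2 = 9.
§5 does not apply.
§6 applies (level before this adjustment is 9 < 16, so +1): 9 + 1 = 10.
Final offense level: 10.
Criminal history: 0 prior points → Category 1 (0-8).
Level 10 falls in the 10 band.
Grid: Level 10 × Category 1 = 52-96 weeks.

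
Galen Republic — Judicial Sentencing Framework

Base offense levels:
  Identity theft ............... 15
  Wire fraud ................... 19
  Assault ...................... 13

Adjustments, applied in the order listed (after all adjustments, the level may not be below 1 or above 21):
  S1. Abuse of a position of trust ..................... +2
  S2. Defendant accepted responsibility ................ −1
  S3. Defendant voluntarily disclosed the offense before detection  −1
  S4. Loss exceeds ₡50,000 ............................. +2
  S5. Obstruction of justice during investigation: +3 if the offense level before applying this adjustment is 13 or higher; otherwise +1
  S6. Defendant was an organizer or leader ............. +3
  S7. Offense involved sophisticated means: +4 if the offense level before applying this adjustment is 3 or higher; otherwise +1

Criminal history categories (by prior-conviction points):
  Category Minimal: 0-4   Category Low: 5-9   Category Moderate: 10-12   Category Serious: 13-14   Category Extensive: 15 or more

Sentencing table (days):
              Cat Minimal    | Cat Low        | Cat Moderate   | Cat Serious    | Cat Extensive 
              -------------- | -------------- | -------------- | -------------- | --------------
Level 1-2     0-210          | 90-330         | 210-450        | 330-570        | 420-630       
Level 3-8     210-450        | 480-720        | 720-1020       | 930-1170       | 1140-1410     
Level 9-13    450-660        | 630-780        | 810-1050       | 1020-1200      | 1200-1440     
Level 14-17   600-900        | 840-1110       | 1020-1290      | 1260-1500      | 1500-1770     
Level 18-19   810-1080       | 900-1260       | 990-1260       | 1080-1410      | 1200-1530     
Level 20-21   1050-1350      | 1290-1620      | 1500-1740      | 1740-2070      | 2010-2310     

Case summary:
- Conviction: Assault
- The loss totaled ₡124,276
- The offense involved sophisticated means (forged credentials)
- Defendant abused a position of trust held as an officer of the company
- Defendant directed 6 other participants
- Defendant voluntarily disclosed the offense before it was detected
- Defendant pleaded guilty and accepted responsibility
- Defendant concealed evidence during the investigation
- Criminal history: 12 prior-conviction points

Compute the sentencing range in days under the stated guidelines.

Base offense level for assault: 13.
S1 applies: 13 + 2 = 15.
S2 applies: 15 − 1 = 14.
S3 applies: 14 − 1 = 13.
S4 applies: 13 + 2 = 15.
S5 applies (level before this adjustment is 15 ≥ 13, so +3): 15 + 3 = 18.
S6 applies: 18 + 3 = 21.
S7 applies (level before this adjustment is 21 ≥ 3, so +4): 21 + 4 = 25.
Level 25 exceeds the maximum of 21; capped at 21.
Final offense level: 21.
Criminal history: 12 prior points → Category Moderate (10-12).
Level 21 falls in the 20-21 band.
Grid: Level 20-21 × Category Moderate = 1500-1740 days.

1500-1740 days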